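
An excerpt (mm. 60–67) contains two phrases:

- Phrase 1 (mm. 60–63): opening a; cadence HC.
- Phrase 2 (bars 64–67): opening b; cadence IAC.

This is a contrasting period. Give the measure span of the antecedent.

The phrase ending with the weaker cadence (half cadence) is the antecedent; the one ending more conclusively (imperfect authentic cadence) is the consequent. The antecedent is measures 60–63.

measures 60–63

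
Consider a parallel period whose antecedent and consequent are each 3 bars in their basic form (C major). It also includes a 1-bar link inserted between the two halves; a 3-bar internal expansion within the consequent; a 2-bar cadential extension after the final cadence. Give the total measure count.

Basic parallel period: 3 + 3 = 6 bars.
6 (basic form) + 1 (link) + 3 (internal expansion) + 2 (cadential extension) = 12.

12 measures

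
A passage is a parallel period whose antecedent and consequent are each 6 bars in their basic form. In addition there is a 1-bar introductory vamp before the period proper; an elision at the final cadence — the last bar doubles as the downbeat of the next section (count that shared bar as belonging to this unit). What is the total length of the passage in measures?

Basic parallel period: 6 + 6 = 12 bars.
12 (basic form) + 1 (introduction) = 13.
The elision shares a bar with the next section but does not change this unit's count.

13 measures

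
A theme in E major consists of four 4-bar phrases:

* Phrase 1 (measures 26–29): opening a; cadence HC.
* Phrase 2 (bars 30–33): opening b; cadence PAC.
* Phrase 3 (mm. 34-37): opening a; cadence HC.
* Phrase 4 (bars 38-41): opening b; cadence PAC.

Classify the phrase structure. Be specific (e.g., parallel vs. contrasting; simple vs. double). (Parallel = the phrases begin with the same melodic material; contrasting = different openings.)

The cadence pattern HC–PAC–HC–PAC is weak–strong twice, and phrases 3–4 restate phrases 1–2: a period heard twice, not a double period (which would end weakly at phrase 2).

repeated period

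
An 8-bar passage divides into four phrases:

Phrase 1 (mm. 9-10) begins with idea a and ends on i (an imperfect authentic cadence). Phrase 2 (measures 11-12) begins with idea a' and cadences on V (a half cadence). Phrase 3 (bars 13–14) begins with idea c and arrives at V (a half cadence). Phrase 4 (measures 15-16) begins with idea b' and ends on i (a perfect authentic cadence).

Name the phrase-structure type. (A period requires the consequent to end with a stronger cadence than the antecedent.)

Four phrases in two halves: the first half (measures 9–12) ends with a half cadence, the second (mm. 13-16) with a perfect authentic cadence — a large antecedent–consequent pair, i.e. a double period.
Phrase 3 begins with different material from phrase 1, making it contrasting.

contrasting double period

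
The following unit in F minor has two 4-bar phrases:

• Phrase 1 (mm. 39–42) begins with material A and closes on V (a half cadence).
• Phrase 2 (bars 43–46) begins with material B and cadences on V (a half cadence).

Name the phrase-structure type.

The second phrase closes with a half cadence, which is not stronger than the first phrase's half cadence; without a weak→strong cadential pair there is no antecedent–consequent relationship, so this is a phrase group rather than a period.

phrase group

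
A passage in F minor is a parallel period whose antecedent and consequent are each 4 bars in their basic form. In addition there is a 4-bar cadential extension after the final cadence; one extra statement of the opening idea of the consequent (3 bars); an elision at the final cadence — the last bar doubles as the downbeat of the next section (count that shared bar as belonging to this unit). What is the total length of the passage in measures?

Basic parallel period: 4 + 4 = 8 bars.
8 (basic form) + 4 (cadential extension) + 3 (extra statement) = 15.
The elision shares a bar with the next section but does not change this unit's count.

15 measures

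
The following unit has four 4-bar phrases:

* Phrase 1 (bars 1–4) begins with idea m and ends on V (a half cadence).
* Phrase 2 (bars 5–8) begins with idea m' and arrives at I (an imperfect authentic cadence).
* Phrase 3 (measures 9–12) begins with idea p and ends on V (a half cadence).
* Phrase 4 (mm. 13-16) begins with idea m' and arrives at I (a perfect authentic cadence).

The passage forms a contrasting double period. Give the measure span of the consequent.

measures 9–16

In a double period the first pair of phrases (ending imperfect authentic cadence) is the large antecedent and the second pair (ending perfect authentic cadence) is the large consequent; the consequent is measures 9–16.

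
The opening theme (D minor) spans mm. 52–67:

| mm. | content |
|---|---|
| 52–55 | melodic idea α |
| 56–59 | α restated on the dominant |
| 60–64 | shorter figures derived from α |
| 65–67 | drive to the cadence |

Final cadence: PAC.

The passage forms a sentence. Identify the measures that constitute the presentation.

The presentation of a sentence is the basic idea (measures 52–55) plus its repetition (mm. 56–59); the presentation is therefore mm. 52–59.

measures 52–59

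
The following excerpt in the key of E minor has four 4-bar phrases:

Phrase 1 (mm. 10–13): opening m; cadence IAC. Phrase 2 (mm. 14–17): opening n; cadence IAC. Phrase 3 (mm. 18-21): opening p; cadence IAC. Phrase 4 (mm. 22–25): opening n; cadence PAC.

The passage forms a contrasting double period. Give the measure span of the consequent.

measures 18–25

In a double period the first pair of phrases (ending imperfect authentic cadence) is the large antecedent and the second pair (ending perfect authentic cadence) is the large consequent; the consequent is measures 18–25.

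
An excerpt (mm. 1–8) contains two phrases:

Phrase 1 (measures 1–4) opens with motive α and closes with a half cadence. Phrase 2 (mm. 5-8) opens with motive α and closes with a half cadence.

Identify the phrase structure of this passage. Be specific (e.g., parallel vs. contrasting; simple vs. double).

repeated phrase

Both phrases have the same opening (α) and the same cadence (half cadence): the second is a restatement, not a consequent, so this is a repeated phrase rather than a period.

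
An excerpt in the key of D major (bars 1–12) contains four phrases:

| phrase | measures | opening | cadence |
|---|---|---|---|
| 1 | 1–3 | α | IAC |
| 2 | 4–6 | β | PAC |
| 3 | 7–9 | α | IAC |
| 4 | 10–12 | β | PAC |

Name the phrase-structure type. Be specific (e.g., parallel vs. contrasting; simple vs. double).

repeated period

The cadence pattern IAC–PAC–IAC–PAC is weak–strong twice, and phrases 3–4 restate phrases 1–2: a period heard twice, not a double period (which would end weakly at phrase 2).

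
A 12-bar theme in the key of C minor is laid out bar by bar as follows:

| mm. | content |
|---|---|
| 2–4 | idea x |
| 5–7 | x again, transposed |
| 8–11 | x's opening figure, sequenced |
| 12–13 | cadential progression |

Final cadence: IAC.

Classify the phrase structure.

sentence

Basic idea (measures 2–4) + its repetition (measures 5-7) form the presentation; fragmentation and cadence (mm. 8-13) form the continuation — the 12-bar whole is a sentence.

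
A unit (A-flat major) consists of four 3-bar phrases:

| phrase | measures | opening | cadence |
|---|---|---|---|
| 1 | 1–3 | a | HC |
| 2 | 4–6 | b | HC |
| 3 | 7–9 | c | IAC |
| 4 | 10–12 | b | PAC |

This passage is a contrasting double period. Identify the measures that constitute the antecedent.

measures 1–6

In a double period the four phrases pair into a large antecedent (phrases 1–2, ending half cadence) and a large consequent (phrases 3–4, ending perfect authentic cadence). The antecedent spans bars 1-6.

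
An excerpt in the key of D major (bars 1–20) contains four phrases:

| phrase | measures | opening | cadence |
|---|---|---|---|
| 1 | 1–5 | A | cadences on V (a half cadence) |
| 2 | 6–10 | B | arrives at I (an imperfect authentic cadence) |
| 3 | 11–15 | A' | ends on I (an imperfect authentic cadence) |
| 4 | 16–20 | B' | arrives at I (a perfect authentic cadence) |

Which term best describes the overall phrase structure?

parallel double period

Four phrases in two halves: the first half (measures 1-10) ends with an imperfect authentic cadence, the second (bars 11-20) with a perfect authentic cadence — a large antecedent–consequent pair, i.e. a double period.
Phrase 3 begins with the same material as phrase 1, making it parallel.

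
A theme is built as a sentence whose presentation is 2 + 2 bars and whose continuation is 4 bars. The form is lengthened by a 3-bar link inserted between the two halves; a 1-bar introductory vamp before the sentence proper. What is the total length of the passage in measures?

12 measures

Basic sentence: 2 + 2 + 4 = 8 bars.
8 (basic form) + 3 (link) + 1 (introduction) = 12.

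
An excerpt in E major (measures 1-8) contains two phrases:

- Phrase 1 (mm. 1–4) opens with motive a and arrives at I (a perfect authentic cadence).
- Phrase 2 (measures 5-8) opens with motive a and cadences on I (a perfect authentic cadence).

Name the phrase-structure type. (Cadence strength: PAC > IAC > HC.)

repeated phrase

Both phrases have the same opening (a) and the same cadence (perfect authentic cadence): the second is a restatement, not a consequent, so this is a repeated phrase rather than a period.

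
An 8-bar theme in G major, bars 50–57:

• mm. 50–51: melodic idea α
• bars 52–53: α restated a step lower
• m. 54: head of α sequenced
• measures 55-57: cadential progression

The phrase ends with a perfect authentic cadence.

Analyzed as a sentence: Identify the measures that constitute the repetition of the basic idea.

The presentation of a sentence is the basic idea (bars 50-51) plus its repetition (bars 52–53); the repetition of the basic idea is therefore mm. 52–53.

measures 52–53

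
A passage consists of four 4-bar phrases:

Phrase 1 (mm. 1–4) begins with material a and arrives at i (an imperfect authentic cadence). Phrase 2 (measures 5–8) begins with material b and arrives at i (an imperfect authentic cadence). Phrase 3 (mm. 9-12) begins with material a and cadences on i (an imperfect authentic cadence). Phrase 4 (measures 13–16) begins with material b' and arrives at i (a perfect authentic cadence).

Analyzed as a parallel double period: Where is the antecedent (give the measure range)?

measures 1–8

In a double period the four phrases pair into a large antecedent (phrases 1–2, ending imperfect authentic cadence) and a large consequent (phrases 3–4, ending perfect authentic cadence). The antecedent spans mm. 1–8.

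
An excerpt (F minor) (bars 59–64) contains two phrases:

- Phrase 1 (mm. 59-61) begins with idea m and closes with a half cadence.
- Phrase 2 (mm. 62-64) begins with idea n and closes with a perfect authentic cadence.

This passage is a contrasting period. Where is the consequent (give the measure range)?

measures 62–64

The antecedent is the phrase ending with the weaker cadence (half cadence, phrase 1) and the consequent the one ending more conclusively (perfect authentic cadence, phrase 2); the consequent is mm. 62–64.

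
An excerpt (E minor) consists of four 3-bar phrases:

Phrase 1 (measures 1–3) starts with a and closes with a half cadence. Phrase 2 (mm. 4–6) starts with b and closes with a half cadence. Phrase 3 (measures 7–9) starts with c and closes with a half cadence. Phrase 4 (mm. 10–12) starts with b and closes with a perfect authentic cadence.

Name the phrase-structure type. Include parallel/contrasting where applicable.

contrasting double period

Four phrases in two halves: the first half (measures 1-6) ends with a half cadence, the second (bars 7–12) with a perfect authentic cadence — a large antecedent–consequent pair, i.e. a double period.
Phrase 3 begins with different material from phrase 1, making it contrasting.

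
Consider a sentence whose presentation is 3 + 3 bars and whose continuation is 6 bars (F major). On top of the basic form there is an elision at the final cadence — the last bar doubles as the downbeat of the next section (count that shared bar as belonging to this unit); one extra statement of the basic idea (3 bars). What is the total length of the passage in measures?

15 measures

Basic sentence: 3 + 3 + 6 = 12 bars.
12 (basic form) + 3 (extra statement) = 15.
The elision shares a bar with the next section but does not change this unit's count.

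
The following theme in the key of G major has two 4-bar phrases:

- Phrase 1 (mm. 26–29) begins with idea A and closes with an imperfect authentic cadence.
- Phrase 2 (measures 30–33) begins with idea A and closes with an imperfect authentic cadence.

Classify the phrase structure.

repeated phrase

Both phrases have the same opening (A) and the same cadence (imperfect authentic cadence): the second is a restatement, not a consequent, so this is a repeated phrase rather than a period.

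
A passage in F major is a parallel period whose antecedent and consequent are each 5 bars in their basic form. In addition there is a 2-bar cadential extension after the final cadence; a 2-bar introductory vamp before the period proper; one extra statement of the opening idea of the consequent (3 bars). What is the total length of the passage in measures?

17 measures

Basic parallel period: 5 + 5 = 10 bars.
10 (basic form) + 2 (cadential extension) + 2 (introduction) + 3 (extra statement) = 17.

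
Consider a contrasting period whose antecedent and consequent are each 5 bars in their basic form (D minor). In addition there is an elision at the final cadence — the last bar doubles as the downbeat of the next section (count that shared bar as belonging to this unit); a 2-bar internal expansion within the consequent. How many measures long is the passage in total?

Basic contrasting period: 5 + 5 = 10 bars.
10 (basic form) + 2 (internal expansion) = 12.
The elision shares a bar with the next section but does not change this unit's count.

12 measures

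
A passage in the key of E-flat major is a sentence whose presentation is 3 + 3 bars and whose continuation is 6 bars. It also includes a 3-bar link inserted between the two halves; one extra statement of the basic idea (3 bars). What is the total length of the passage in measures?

Basic sentence: 3 + 3 + 6 = 12 bars.
12 (basic form) + 3 (link) + 3 (extra statement) = 18.

18 measures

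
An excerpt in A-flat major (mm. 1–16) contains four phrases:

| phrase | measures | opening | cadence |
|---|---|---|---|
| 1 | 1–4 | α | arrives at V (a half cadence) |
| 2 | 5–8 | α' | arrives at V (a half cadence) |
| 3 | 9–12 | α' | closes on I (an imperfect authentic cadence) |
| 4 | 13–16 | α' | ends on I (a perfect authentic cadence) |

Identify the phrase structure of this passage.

Four phrases in two halves: the first half (bars 1–8) ends with a half cadence, the second (mm. 9-16) with a perfect authentic cadence — a large antecedent–consequent pair, i.e. a double period.
Phrase 3 begins with the same material as phrase 1, making it parallel.

parallel double period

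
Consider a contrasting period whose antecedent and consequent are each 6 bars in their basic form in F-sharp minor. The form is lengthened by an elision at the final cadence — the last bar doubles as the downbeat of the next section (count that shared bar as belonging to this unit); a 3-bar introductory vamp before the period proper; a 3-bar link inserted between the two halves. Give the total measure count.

Basic contrasting period: 6 + 6 = 12 bars.
12 (basic form) + 3 (introduction) + 3 (link) = 18.
The elision shares a bar with the next section but does not change this unit's count.

18 measures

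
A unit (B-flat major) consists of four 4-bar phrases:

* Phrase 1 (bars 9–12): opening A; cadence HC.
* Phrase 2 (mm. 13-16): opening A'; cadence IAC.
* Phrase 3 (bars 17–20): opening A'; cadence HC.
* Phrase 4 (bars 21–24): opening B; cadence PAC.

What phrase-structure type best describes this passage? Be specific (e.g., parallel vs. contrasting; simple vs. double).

parallel double period

Four phrases in two halves: the first half (mm. 9–16) ends with an imperfect authentic cadence, the second (mm. 17-24) with a perfect authentic cadence — a large antecedent–consequent pair, i.e. a double period.
Phrase 3 begins with the same material as phrase 1, making it parallel.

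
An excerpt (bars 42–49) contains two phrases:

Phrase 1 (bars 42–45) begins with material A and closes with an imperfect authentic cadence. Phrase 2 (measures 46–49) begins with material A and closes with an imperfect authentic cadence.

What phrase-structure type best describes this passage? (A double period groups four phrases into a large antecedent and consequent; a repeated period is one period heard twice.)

repeated phrase

Both phrases have the same opening (A) and the same cadence (imperfect authentic cadence): the second is a restatement, not a consequent, so this is a repeated phrase rather than a period.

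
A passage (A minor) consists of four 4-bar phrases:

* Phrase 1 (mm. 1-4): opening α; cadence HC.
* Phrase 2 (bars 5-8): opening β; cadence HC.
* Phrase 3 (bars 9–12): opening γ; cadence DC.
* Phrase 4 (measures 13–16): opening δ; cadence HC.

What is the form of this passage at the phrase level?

Phrase 4 ends with a half cadence, no stronger than phrase 2's half cadence, so the four phrases do not form a double period; nor do phrases 3–4 duplicate 1–2, so it is not a repeated period. With no phrase reaching a conclusive cadence, the passage is a phrase group.

phrase group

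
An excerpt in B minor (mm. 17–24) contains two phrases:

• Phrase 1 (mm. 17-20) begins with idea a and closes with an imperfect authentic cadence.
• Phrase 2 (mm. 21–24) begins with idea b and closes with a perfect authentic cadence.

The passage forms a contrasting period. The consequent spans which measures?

measures 21–24

The antecedent is the phrase ending with the weaker cadence (imperfect authentic cadence, phrase 1) and the consequent the one ending more conclusively (perfect authentic cadence, phrase 2); the consequent is bars 21–24.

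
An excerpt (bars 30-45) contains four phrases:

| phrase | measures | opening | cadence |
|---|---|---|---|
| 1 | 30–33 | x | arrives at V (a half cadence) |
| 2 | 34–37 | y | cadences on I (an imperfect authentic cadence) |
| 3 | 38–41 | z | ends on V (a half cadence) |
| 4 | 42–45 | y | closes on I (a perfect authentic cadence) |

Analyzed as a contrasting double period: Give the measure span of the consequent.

In a double period the four phrases pair into a large antecedent (phrases 1–2, ending imperfect authentic cadence) and a large consequent (phrases 3–4, ending perfect authentic cadence). The consequent spans bars 38–45.

measures 38–45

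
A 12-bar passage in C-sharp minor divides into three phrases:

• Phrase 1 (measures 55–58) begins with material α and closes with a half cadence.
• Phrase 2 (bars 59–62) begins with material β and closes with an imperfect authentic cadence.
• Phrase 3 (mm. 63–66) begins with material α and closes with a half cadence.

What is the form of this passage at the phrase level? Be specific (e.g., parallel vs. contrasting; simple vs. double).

The final phrase closes with a half cadence, which is not stronger than the preceding imperfect authentic cadence; the 3 phrases lack an overall antecedent–consequent design and so form a phrase group.

phrase group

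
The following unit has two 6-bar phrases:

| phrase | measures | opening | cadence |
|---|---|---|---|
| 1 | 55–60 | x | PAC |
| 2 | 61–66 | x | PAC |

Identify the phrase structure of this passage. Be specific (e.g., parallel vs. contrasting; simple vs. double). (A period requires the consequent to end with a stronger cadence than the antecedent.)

repeated phrase

Both phrases have the same opening (x) and the same cadence (perfect authentic cadence): the second is a restatement, not a consequent, so this is a repeated phrase rather than a period.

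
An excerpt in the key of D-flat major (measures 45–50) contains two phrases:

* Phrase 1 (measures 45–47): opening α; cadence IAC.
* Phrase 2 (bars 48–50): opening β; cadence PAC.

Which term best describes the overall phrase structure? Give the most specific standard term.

Phrase 1 ends with an imperfect authentic cadence (weaker) and phrase 2 with a perfect authentic cadence (stronger): antecedent + consequent = a period.
The two phrases open with different material (α / β), so the period is contrasting.

contrasting period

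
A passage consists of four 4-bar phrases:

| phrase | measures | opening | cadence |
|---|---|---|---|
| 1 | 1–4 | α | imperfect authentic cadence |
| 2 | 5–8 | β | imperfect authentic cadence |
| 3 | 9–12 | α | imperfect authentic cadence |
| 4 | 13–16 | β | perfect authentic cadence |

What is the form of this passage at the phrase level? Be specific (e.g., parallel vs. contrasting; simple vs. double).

Four phrases in two halves: the first half (measures 1-8) ends with an imperfect authentic cadence, the second (mm. 9–16) with a perfect authentic cadence — a large antecedent–consequent pair, i.e. a double period.
Phrase 3 begins with the same material as phrase 1, making it parallel.

parallel double period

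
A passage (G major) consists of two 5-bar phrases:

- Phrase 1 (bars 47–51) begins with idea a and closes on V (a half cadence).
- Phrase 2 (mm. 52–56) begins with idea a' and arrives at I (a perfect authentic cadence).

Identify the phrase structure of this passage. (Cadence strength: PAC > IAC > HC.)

Phrase 1 ends with a half cadence (weaker) and phrase 2 with a perfect authentic cadence (stronger): antecedent + consequent = a period.
The two phrases open with the same material (a / a'), so the period is parallel.

parallel period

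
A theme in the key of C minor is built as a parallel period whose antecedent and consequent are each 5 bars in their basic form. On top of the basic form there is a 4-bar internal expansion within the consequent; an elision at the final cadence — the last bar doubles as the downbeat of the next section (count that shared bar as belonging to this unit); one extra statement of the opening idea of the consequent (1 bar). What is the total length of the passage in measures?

Basic parallel period: 5 + 5 = 10 bars.
10 (basic form) + 4 (internal expansion) + 1 (extra statement) = 15.
The elision shares a bar with the next section but does not change this unit's count.

15 measures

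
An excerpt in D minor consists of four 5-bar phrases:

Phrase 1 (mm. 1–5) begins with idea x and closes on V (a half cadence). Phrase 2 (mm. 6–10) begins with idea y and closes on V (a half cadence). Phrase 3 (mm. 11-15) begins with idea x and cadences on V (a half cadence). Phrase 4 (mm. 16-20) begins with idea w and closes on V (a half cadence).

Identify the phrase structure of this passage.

Phrase 4 ends with a half cadence, no stronger than phrase 2's half cadence, so the four phrases do not form a double period; nor do phrases 3–4 duplicate 1–2, so it is not a repeated period. With no phrase reaching a conclusive cadence, the passage is a phrase group.

phrase group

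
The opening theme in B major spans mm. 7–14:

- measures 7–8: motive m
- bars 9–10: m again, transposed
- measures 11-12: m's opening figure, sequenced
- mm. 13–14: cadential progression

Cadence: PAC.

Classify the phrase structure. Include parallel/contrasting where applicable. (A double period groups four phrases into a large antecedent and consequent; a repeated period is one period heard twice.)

sentence

Basic idea (bars 7–8) + its repetition (measures 9–10) form the presentation; fragmentation and cadence (mm. 11–14) form the continuation — the 8-bar whole is a sentence.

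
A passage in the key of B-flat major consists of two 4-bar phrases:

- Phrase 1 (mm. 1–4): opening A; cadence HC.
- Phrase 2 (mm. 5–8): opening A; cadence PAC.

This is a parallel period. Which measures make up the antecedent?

measures 1–4

The phrase ending with the weaker cadence (half cadence) is the antecedent; the one ending more conclusively (perfect authentic cadence) is the consequent. The antecedent is measures 1–4.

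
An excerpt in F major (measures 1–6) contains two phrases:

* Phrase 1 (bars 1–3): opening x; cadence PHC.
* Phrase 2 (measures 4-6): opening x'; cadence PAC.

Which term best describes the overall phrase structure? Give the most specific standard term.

parallel period

Phrase 1 ends with a Phrygian half cadence (weaker) and phrase 2 with a perfect authentic cadence (stronger): antecedent + consequent = a period.
The two phrases open with the same material (x / x'), so the period is parallel.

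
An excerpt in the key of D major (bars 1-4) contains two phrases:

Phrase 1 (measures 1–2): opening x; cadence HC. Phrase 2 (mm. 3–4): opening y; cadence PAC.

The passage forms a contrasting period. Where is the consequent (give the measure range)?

measures 3–4

The antecedent is the phrase ending with the weaker cadence (half cadence, phrase 1) and the consequent the one ending more conclusively (perfect authentic cadence, phrase 2); the consequent is bars 3–4.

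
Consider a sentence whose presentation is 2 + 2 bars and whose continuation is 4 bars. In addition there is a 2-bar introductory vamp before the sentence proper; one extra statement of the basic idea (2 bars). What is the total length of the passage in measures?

12 measures

Basic sentence: 2 + 2 + 4 = 8 bars.
8 (basic form) + 2 (introduction) + 2 (extra statement) = 12.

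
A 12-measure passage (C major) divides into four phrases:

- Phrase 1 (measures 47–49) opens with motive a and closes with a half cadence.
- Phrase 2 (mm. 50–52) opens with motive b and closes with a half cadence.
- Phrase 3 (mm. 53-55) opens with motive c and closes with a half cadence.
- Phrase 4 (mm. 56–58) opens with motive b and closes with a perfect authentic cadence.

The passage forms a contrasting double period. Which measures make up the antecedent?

In a double period the first pair of phrases (ending half cadence) is the large antecedent and the second pair (ending perfect authentic cadence) is the large consequent; the antecedent is measures 47–52.

measures 47–52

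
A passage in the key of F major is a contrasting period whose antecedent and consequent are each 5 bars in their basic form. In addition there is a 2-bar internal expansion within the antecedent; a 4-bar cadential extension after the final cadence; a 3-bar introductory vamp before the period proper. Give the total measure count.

Basic contrasting period: 5 + 5 = 10 bars.
10 (basic form) + 2 (internal expansion) + 4 (cadential extension) + 3 (introduction) = 19.

19 measures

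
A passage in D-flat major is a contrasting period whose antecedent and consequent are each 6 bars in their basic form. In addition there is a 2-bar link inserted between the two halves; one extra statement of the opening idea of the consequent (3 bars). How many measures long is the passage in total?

Basic contrasting period: 6 + 6 = 12 bars.
12 (basic form) + 2 (link) + 3 (extra statement) = 17.

17 measures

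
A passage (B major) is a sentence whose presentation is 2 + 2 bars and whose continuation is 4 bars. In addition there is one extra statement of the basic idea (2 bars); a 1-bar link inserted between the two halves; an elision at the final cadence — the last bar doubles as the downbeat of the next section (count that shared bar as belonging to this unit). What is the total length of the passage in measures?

Basic sentence: 2 + 2 + 4 = 8 bars.
8 (basic form) + 2 (extra statement) + 1 (link) = 11.
The elision shares a bar with the next section but does not change this unit's count.

11 measures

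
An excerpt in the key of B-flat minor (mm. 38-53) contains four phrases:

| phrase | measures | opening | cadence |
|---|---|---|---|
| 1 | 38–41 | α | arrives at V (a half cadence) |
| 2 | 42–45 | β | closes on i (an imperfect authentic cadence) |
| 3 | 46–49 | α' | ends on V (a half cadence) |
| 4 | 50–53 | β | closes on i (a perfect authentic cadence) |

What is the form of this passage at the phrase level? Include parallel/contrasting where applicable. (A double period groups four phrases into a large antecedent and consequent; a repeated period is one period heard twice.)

parallel double period

Four phrases in two halves: the first half (bars 38–45) ends with an imperfect authentic cadence, the second (bars 46–53) with a perfect authentic cadence — a large antecedent–consequent pair, i.e. a double period.
Phrase 3 begins with the same material as phrase 1, making it parallel.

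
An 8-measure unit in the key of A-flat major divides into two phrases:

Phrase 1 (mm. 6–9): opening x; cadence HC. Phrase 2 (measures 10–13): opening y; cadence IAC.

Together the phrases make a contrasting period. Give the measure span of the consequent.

measures 10–13

The phrase ending with the weaker cadence (half cadence) is the antecedent; the one ending more conclusively (imperfect authentic cadence) is the consequent. The consequent is measures 10–13.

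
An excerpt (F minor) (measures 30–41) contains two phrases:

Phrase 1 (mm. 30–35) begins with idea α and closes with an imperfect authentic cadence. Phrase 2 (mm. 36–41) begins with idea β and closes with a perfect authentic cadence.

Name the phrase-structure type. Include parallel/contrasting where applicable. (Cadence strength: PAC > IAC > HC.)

Phrase 1 ends with an imperfect authentic cadence (weaker) and phrase 2 with a perfect authentic cadence (stronger): antecedent + consequent = a period.
The two phrases open with different material (α / β), so the period is contrasting.

contrasting period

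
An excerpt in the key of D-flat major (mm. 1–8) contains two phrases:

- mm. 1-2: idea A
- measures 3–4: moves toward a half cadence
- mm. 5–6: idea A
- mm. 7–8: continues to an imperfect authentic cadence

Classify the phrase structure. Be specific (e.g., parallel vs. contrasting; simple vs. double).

Phrase 1 ends with a half cadence (weaker) and phrase 2 with an imperfect authentic cadence (stronger): antecedent + consequent = a period.
The two phrases open with the same material (A / A), so the period is parallel.

parallel period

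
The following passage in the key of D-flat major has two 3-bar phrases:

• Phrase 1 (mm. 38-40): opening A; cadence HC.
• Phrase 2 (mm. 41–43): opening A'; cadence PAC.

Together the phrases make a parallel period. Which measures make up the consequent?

measures 41–43

The phrase ending with the weaker cadence (half cadence) is the antecedent; the one ending more conclusively (perfect authentic cadence) is the consequent. The consequent is measures 41–43.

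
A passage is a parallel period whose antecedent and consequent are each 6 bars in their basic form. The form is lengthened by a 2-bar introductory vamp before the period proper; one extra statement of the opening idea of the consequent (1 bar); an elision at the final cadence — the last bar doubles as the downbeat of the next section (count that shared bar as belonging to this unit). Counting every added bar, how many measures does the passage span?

Basic parallel period: 6 + 6 = 12 bars.
12 (basic form) + 2 (introduction) + 1 (extra statement) = 15.
The elision shares a bar with the next section but does not change this unit's count.

15 measures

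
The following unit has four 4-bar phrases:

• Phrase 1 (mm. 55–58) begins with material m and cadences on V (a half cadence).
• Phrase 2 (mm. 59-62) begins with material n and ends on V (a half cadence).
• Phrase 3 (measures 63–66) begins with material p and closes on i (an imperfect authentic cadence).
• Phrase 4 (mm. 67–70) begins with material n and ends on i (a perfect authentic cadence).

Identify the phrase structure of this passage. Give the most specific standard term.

contrasting double period

Four phrases in two halves: the first half (measures 55–62) ends with a half cadence, the second (measures 63–70) with a perfect authentic cadence — a large antecedent–consequent pair, i.e. a double period.
Phrase 3 begins with different material from phrase 1, making it contrasting.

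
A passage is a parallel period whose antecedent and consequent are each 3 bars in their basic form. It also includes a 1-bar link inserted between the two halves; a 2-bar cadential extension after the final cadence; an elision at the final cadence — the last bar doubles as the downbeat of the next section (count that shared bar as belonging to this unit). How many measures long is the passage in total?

9 measures

Basic parallel period: 3 + 3 = 6 bars.
6 (basic form) + 1 (link) + 2 (cadential extension) = 9.
The elision shares a bar with the next section but does not change this unit's count.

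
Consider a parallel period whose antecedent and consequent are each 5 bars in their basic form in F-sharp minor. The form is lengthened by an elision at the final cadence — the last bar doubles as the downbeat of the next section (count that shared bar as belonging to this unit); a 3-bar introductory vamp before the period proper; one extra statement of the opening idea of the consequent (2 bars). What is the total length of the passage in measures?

15 measures

Basic parallel period: 5 + 5 = 10 bars.
10 (basic form) + 3 (introduction) + 2 (extra statement) = 15.
The elision shares a bar with the next section but does not change this unit's count.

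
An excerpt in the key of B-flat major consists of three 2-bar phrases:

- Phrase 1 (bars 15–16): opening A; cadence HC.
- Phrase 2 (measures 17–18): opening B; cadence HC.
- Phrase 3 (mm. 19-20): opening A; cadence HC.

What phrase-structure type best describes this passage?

phrase group

The final phrase closes with a half cadence, which is not stronger than the preceding half cadence; the 3 phrases lack an overall antecedent–consequent design and so form a phrase group.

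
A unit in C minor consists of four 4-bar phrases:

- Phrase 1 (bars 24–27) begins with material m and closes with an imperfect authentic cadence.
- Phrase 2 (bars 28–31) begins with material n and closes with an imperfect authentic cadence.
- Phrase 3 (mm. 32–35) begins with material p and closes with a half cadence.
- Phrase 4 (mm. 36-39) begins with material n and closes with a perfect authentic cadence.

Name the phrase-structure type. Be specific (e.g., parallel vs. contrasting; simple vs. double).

Four phrases in two halves: the first half (mm. 24–31) ends with an imperfect authentic cadence, the second (measures 32-39) with a perfect authentic cadence — a large antecedent–consequent pair, i.e. a double period.
Phrase 3 begins with different material from phrase 1, making it contrasting.

contrasting double period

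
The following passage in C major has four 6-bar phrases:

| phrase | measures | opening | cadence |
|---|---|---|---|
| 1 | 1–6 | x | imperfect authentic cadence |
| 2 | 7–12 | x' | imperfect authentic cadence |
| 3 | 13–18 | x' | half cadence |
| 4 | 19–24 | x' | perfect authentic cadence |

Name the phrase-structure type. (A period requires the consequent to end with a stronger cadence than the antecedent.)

parallel double period

Four phrases in two halves: the first half (mm. 1–12) ends with an imperfect authentic cadence, the second (measures 13–24) with a perfect authentic cadence — a large antecedent–consequent pair, i.e. a double period.
Phrase 3 begins with the same material as phrase 1, making it parallel.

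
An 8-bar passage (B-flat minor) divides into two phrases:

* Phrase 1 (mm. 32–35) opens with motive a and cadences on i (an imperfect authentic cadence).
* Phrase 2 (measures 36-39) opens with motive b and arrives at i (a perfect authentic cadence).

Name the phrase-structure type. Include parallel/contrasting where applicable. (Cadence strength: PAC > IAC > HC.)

contrasting period

Phrase 1 ends with an imperfect authentic cadence (weaker) and phrase 2 with a perfect authentic cadence (stronger): antecedent + consequent = a period.
The two phrases open with different material (a / b), so the period is contrasting.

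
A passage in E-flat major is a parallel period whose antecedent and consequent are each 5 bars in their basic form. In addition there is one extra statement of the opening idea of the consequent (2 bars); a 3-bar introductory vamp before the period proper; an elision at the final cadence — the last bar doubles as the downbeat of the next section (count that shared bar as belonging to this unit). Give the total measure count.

Basic parallel period: 5 + 5 = 10 bars.
10 (basic form) + 2 (extra statement) + 3 (introduction) = 15.
The elision shares a bar with the next section but does not change this unit's count.

15 measures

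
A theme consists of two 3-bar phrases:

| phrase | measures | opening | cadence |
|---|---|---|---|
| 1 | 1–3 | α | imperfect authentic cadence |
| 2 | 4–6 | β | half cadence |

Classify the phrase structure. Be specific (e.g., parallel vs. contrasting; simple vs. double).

The second phrase closes with a half cadence, which is not stronger than the first phrase's imperfect authentic cadence; without a weak→strong cadential pair there is no antecedent–consequent relationship, so this is a phrase group rather than a period.

phrase group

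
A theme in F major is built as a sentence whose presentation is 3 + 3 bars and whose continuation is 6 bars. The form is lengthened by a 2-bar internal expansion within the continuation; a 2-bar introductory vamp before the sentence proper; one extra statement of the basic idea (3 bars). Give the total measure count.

Basic sentence: 3 + 3 + 6 = 12 bars.
12 (basic form) + 2 (internal expansion) + 2 (introduction) + 3 (extra statement) = 19.

19 measures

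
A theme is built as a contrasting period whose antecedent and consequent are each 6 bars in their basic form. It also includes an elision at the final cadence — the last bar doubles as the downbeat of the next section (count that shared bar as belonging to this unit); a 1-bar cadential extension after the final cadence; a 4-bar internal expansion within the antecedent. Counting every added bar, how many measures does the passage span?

Basic contrasting period: 6 + 6 = 12 bars.
12 (basic form) + 1 (cadential extension) + 4 (internal expansion) = 17.
The elision shares a bar with the next section but does not change this unit's count.

17 measures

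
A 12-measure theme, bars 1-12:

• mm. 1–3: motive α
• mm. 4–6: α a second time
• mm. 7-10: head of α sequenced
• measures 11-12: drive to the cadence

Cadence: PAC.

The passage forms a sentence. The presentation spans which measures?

The presentation of a sentence is the basic idea (mm. 1–3) plus its repetition (measures 4–6); the presentation is therefore mm. 1–6.

measures 1–6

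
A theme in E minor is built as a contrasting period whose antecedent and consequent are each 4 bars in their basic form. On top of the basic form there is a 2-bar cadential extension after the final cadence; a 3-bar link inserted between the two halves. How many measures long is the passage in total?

13 measures

Basic contrasting period: 4 + 4 = 8 bars.
8 (basic form) + 2 (cadential extension) + 3 (link) = 13.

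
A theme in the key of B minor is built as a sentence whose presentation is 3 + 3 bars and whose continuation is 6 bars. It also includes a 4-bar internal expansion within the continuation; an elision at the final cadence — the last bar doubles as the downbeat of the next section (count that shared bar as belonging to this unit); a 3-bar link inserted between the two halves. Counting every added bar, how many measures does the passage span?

19 measures

Basic sentence: 3 + 3 + 6 = 12 bars.
12 (basic form) + 4 (internal expansion) + 3 (link) = 19.
The elision shares a bar with the next section but does not change this unit's count.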